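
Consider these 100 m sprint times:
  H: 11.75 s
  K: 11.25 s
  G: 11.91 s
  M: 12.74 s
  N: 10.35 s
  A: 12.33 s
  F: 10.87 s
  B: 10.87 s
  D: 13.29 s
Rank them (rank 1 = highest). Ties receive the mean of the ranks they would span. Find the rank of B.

Sorted (descending): 13.29, 12.74, 12.33, 11.91, 11.75, 11.25, 10.87, 10.87, 10.35
The 2 values of 10.87 occupy positions 7–8 → average rank (7+8)/2 = 7.5.
B has value 10.87 s → rank 7.5.

7.5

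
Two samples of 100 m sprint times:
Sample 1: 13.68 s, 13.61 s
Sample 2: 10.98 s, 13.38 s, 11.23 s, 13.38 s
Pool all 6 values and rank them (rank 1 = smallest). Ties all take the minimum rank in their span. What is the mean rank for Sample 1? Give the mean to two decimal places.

5.50

Sorted (ascending): 10.98, 11.23, 13.38, 13.38, 13.61, 13.68
The 2 values of 13.38 occupy positions 3–4 → each gets rank 3.
Sample 1 values → pooled ranks: 13.68→6, 13.61→5
Mean rank = (6 + 5) / 2 = 5.50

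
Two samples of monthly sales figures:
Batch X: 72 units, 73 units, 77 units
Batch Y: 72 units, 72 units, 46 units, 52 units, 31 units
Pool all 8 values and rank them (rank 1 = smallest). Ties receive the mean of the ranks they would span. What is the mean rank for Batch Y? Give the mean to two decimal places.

3.20

Sorted (ascending): 31, 46, 52, 72, 72, 72, 73, 77
The 3 values of 72 occupy positions 4–6 → average rank 5.
Batch Y values → pooled ranks: 72→5, 72→5, 46→2, 52→3, 31→1
Mean rank = (5 + 5 + 2 + 3 + 1) / 5 = 3.20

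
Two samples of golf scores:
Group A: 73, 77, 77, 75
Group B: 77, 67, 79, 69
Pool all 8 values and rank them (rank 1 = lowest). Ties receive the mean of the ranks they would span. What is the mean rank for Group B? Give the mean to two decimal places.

Sorted (ascending): 67, 69, 73, 75, 77, 77, 77, 79
The 3 values of 77 occupy positions 5–7 → average rank 6.
Group B values → pooled ranks: 77→6, 67→1, 79→8, 69→2
Mean rank = (6 + 1 + 8 + 2) / 4 = 4.25

4.25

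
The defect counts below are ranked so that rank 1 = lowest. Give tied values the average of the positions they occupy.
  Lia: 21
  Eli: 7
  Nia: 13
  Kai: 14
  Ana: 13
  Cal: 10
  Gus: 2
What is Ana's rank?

4.5

Sorted (ascending): 2, 7, 10, 13, 13, 14, 21
The 2 values of 13 occupy positions 4–5 → average rank (4+5)/2 = 4.5.
Ana has value 13 → rank 4.5.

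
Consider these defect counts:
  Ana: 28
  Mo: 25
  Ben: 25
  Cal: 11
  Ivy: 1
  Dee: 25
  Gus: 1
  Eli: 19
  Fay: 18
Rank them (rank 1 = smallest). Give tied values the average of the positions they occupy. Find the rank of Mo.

7

Sorted (ascending): 1, 1, 11, 18, 19, 25, 25, 25, 28
The 2 values of 1 occupy positions 1–2 → average rank (1+2)/2 = 1.5.
The 3 values of 25 occupy positions 6–8 → average rank 7.
Mo has value 25 → rank 7.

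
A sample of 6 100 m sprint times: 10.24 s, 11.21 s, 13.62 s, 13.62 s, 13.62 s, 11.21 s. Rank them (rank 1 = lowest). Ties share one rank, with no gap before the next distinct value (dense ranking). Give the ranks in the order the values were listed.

Sorted (ascending): 10.24, 11.21, 11.21, 13.62, 13.62, 13.62
The 2 values of 11.21 share dense rank 2.
The 3 values of 13.62 share dense rank 3.
Remaining distinct values take the next consecutive integers.

1, 2, 3, 3, 3, 2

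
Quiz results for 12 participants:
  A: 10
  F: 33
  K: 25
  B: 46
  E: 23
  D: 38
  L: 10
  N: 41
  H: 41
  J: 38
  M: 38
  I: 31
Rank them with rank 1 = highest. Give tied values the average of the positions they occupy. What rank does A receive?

Sorted (descending): 46, 41, 41, 38, 38, 38, 33, 31, 25, 23, 10, 10
The 2 values of 41 occupy positions 2–3 → average rank (2+3)/2 = 2.5.
The 3 values of 38 occupy positions 4–6 → average rank 5.
The 2 values of 10 occupy positions 11–12 → average rank (11+12)/2 = 11.5.
A has value 10 → rank 11.5.

11.5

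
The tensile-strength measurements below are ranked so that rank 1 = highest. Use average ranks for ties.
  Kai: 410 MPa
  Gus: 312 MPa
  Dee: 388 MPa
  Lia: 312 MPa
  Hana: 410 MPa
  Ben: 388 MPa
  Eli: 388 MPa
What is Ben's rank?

4

Sorted (descending): 410, 410, 388, 388, 388, 312, 312
The 2 values of 410 occupy positions 1–2 → average rank (1+2)/2 = 1.5.
The 3 values of 388 occupy positions 3–5 → average rank 4.
The 2 values of 312 occupy positions 6–7 → average rank (6+7)/2 = 6.5.
Ben has value 388 MPa → rank 4.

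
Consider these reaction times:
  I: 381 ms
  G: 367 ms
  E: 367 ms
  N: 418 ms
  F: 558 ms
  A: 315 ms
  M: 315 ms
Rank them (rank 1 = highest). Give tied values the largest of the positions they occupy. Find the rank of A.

Sorted (descending): 558, 418, 381, 367, 367, 315, 315
The 2 values of 367 occupy positions 4–5 → each gets rank 5.
The 2 values of 315 occupy positions 6–7 → each gets rank 7.
A has value 315 ms → rank 7.

7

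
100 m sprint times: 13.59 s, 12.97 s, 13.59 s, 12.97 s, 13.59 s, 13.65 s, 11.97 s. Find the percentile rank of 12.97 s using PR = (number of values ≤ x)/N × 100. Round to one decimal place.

42.9

N = 7.
Strictly below 12.97: 1. Equal to 12.97: 2.
PR = 3/7 × 100 = 42.9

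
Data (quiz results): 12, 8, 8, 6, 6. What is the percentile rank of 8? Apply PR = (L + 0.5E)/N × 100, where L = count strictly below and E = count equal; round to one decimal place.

60.0

N = 5.
Strictly below 8: 2. Equal to 8: 2.
PR = (2 + 0.5·2)/5 × 100 = 60.0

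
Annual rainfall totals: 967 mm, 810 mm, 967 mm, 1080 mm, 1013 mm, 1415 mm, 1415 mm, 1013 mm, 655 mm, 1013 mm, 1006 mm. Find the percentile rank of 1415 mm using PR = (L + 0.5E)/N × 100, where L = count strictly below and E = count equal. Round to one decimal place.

N = 11.
Strictly below 1415: 9. Equal to 1415: 2.
PR = (9 + 0.5·2)/11 × 100 = 90.9

90.9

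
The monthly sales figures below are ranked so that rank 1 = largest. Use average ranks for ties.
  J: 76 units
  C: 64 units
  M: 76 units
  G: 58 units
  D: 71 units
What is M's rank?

1.5

Sorted (descending): 76, 76, 71, 64, 58
The 2 values of 76 occupy positions 1–2 → average rank (1+2)/2 = 1.5.
M has value 76 units → rank 1.5.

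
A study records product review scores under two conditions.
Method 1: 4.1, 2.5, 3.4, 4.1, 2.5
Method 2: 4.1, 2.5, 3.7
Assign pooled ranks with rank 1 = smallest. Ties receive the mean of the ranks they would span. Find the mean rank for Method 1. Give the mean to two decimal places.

4.40

Sorted (ascending): 2.5, 2.5, 2.5, 3.4, 3.7, 4.1, 4.1, 4.1
The 3 values of 2.5 occupy positions 1–3 → average rank 2.
The 3 values of 4.1 occupy positions 6–8 → average rank 7.
Method 1 values → pooled ranks: 4.1→7, 2.5→2, 3.4→4, 4.1→7, 2.5→2
Mean rank = (7 + 2 + 4 + 7 + 2) / 5 = 4.40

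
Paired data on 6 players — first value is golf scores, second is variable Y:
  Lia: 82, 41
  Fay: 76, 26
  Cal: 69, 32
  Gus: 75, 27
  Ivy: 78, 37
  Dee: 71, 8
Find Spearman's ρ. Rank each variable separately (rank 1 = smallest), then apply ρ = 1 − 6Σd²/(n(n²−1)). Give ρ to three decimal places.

Ranks of variable 1: 6, 4, 1, 3, 5, 2
Ranks of variable 2: 6, 2, 4, 3, 5, 1
d = r₁ − r₂: 0, 2, -3, 0, 0, 1
d²: 0, 4, 9, 0, 0, 1; Σd² = 14
ρ = 1 − 6·14/(6·35) = 1 − 84/210 = 0.600

0.600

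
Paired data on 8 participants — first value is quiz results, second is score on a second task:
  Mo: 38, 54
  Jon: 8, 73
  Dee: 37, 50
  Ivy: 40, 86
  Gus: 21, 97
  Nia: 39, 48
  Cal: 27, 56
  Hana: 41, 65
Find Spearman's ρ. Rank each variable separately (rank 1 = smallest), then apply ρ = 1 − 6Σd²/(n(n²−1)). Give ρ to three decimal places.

Ranks of variable 1: 5, 1, 4, 7, 2, 6, 3, 8
Ranks of variable 2: 3, 6, 2, 7, 8, 1, 4, 5
d = r₁ − r₂: 2, -5, 2, 0, -6, 5, -1, 3
d²: 4, 25, 4, 0, 36, 25, 1, 9; Σd² = 104
ρ = 1 − 6·104/(8·63) = 1 − 624/504 = -0.238

-0.238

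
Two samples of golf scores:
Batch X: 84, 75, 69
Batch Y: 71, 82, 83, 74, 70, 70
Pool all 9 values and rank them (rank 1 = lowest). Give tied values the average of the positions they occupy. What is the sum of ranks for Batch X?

Sorted (ascending): 69, 70, 70, 71, 74, 75, 82, 83, 84
The 2 values of 70 occupy positions 2–3 → average rank (2+3)/2 = 2.5.
Batch X values → pooled ranks: 84→9, 75→6, 69→1
Rank sum = 9 + 6 + 1 = 16

16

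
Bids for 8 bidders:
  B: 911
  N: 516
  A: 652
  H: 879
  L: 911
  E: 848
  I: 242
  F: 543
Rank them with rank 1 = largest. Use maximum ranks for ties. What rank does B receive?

Sorted (descending): 911, 911, 879, 848, 652, 543, 516, 242
The 2 values of 911 occupy positions 1–2 → each gets rank 2.
B has value 911 → rank 2.

2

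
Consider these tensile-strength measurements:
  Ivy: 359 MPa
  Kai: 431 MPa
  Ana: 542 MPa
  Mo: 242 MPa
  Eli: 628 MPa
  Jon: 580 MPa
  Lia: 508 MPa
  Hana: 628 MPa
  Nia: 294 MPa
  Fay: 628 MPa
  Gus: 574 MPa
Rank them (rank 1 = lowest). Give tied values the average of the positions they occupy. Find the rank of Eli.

Sorted (ascending): 242, 294, 359, 431, 508, 542, 574, 580, 628, 628, 628
The 3 values of 628 occupy positions 9–11 → average rank 10.
Eli has value 628 MPa → rank 10.

10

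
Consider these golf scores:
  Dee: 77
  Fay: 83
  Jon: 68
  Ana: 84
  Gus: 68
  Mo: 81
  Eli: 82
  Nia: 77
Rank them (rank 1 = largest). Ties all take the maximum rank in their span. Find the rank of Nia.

Sorted (descending): 84, 83, 82, 81, 77, 77, 68, 68
The 2 values of 77 occupy positions 5–6 → each gets rank 6.
The 2 values of 68 occupy positions 7–8 → each gets rank 8.
Nia has value 77 → rank 6.

6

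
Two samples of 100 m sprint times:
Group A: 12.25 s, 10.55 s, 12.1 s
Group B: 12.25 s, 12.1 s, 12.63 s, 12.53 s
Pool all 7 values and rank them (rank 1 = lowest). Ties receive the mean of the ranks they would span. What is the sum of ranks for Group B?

Sorted (ascending): 10.55, 12.1, 12.1, 12.25, 12.25, 12.53, 12.63
The 2 values of 12.1 occupy positions 2–3 → average rank (2+3)/2 = 2.5.
The 2 values of 12.25 occupy positions 4–5 → average rank (4+5)/2 = 4.5.
Group B values → pooled ranks: 12.25→4.5, 12.1→2.5, 12.63→7, 12.53→6
Rank sum = 4.5 + 2.5 + 7 + 6 = 20

20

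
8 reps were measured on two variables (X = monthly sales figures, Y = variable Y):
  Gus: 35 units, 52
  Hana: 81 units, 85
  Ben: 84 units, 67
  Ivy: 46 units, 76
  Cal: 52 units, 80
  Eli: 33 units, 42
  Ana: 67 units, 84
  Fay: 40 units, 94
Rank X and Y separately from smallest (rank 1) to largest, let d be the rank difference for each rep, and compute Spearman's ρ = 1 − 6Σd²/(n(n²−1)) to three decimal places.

0.405

Ranks of variable 1: 2, 7, 8, 4, 5, 1, 6, 3
Ranks of variable 2: 2, 7, 3, 4, 5, 1, 6, 8
d = r₁ − r₂: 0, 0, 5, 0, 0, 0, 0, -5
d²: 0, 0, 25, 0, 0, 0, 0, 25; Σd² = 50
ρ = 1 − 6·50/(8·63) = 1 − 300/504 = 0.405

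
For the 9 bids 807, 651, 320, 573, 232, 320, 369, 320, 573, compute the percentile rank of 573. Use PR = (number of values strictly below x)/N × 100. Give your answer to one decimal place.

55.6

N = 9.
Strictly below 573: 5. Equal to 573: 2.
PR = 5/9 × 100 = 55.6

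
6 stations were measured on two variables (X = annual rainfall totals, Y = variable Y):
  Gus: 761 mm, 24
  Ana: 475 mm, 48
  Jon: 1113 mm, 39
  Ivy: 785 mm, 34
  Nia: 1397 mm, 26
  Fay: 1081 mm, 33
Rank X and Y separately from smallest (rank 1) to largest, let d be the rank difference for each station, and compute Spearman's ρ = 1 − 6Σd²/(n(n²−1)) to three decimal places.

-0.257

Ranks of variable 1: 2, 1, 5, 3, 6, 4
Ranks of variable 2: 1, 6, 5, 4, 2, 3
d = r₁ − r₂: 1, -5, 0, -1, 4, 1
d²: 1, 25, 0, 1, 16, 1; Σd² = 44
ρ = 1 − 6·44/(6·35) = 1 − 264/210 = -0.257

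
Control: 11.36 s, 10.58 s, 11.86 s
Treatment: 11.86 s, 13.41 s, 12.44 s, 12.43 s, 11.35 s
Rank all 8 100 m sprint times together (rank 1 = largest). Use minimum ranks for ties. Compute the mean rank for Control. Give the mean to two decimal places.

6.00

Sorted (descending): 13.41, 12.44, 12.43, 11.86, 11.86, 11.36, 11.35, 10.58
The 2 values of 11.86 occupy positions 4–5 → each gets rank 4.
Control values → pooled ranks: 11.36→6, 10.58→8, 11.86→4
Mean rank = (6 + 8 + 4) / 3 = 6.00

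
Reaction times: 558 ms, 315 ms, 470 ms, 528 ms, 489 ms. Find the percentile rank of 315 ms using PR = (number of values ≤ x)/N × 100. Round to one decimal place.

20.0

N = 5.
Strictly below 315: 0. Equal to 315: 1.
PR = 1/5 × 100 = 20.0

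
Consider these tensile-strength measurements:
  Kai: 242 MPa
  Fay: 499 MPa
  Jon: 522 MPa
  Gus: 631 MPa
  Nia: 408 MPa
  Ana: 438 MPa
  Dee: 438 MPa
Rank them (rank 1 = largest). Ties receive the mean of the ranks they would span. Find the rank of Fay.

Sorted (descending): 631, 522, 499, 438, 438, 408, 242
The 2 values of 438 occupy positions 4–5 → average rank (4+5)/2 = 4.5.
Fay has value 499 MPa → rank 3.

3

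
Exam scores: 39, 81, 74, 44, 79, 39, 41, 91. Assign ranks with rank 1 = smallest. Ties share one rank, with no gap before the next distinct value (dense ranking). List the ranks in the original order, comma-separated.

Sorted (ascending): 39, 39, 41, 44, 74, 79, 81, 91
The 2 values of 39 share dense rank 1.
Remaining distinct values take the next consecutive integers.

1, 6, 4, 3, 5, 1, 2, 7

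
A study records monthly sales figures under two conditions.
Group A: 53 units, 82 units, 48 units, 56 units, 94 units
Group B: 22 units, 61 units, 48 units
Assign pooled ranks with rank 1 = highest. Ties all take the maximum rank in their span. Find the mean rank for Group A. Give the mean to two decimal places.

Sorted (descending): 94, 82, 61, 56, 53, 48, 48, 22
The 2 values of 48 occupy positions 6–7 → each gets rank 7.
Group A values → pooled ranks: 53→5, 82→2, 48→7, 56→4, 94→1
Mean rank = (5 + 2 + 7 + 4 + 1) / 5 = 3.80

3.80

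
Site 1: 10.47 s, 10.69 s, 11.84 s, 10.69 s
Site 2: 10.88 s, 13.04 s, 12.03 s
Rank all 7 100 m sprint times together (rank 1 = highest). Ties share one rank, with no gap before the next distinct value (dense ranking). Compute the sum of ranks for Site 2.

Sorted (descending): 13.04, 12.03, 11.84, 10.88, 10.69, 10.69, 10.47
The 2 values of 10.69 share dense rank 5.
Remaining distinct values take the next consecutive integers.
Site 2 values → pooled ranks: 10.88→4, 13.04→1, 12.03→2
Rank sum = 4 + 1 + 2 = 7

7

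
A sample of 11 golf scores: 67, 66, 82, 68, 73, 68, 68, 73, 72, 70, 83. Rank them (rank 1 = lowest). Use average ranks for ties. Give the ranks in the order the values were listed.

2, 1, 10, 4, 8.5, 4, 4, 8.5, 7, 6, 11

Sorted (ascending): 66, 67, 68, 68, 68, 70, 72, 73, 73, 82, 83
The 3 values of 68 occupy positions 3–5 → average rank 4.
The 2 values of 73 occupy positions 8–9 → average rank (8+9)/2 = 8.5.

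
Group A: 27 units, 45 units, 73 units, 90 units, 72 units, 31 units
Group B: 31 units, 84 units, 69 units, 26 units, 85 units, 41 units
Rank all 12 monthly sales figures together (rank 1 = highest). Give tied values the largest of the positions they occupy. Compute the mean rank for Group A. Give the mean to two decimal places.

Sorted (descending): 90, 85, 84, 73, 72, 69, 45, 41, 31, 31, 27, 26
The 2 values of 31 occupy positions 9–10 → each gets rank 10.
Group A values → pooled ranks: 27→11, 45→7, 73→4, 90→1, 72→5, 31→10
Mean rank = (11 + 7 + 4 + 1 + 5 + 10) / 6 = 6.33

6.33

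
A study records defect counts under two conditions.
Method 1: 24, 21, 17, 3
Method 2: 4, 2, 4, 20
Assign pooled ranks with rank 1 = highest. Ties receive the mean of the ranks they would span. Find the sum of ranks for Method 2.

Sorted (descending): 24, 21, 20, 17, 4, 4, 3, 2
The 2 values of 4 occupy positions 5–6 → average rank (5+6)/2 = 5.5.
Method 2 values → pooled ranks: 4→5.5, 2→8, 4→5.5, 20→3
Rank sum = 5.5 + 8 + 5.5 + 3 = 22

22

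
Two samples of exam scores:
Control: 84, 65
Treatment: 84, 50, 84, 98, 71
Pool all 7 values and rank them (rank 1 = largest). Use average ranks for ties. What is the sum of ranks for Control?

9

Sorted (descending): 98, 84, 84, 84, 71, 65, 50
The 3 values of 84 occupy positions 2–4 → average rank 3.
Control values → pooled ranks: 84→3, 65→6
Rank sum = 3 + 6 = 9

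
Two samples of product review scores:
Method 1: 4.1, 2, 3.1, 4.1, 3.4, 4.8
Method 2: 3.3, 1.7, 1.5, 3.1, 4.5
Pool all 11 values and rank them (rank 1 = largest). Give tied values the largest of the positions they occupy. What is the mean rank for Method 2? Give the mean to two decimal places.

7.40

Sorted (descending): 4.8, 4.5, 4.1, 4.1, 3.4, 3.3, 3.1, 3.1, 2, 1.7, 1.5
The 2 values of 4.1 occupy positions 3–4 → each gets rank 4.
The 2 values of 3.1 occupy positions 7–8 → each gets rank 8.
Method 2 values → pooled ranks: 3.3→6, 1.7→10, 1.5→11, 3.1→8, 4.5→2
Mean rank = (6 + 10 + 11 + 8 + 2) / 5 = 7.40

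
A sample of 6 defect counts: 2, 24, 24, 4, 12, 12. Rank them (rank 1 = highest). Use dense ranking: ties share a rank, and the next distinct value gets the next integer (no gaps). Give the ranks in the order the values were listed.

Sorted (descending): 24, 24, 12, 12, 4, 2
The 2 values of 24 share dense rank 1.
The 2 values of 12 share dense rank 2.
Remaining distinct values take the next consecutive integers.

4, 1, 1, 3, 2, 2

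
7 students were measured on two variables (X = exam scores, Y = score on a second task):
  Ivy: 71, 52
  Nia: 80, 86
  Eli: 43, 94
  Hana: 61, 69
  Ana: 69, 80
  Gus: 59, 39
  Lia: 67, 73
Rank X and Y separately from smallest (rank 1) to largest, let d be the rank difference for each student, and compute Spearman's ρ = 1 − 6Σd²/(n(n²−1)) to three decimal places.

Ranks of variable 1: 6, 7, 1, 3, 5, 2, 4
Ranks of variable 2: 2, 6, 7, 3, 5, 1, 4
d = r₁ − r₂: 4, 1, -6, 0, 0, 1, 0
d²: 16, 1, 36, 0, 0, 1, 0; Σd² = 54
ρ = 1 − 6·54/(7·48) = 1 − 324/336 = 0.036

0.036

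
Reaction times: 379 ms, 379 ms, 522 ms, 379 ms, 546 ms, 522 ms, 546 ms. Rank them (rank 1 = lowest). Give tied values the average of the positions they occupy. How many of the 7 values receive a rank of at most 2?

3

Sorted (ascending): 379, 379, 379, 522, 522, 546, 546
The 3 values of 379 occupy positions 1–3 → average rank 2.
The 2 values of 522 occupy positions 4–5 → average rank (4+5)/2 = 4.5.
The 2 values of 546 occupy positions 6–7 → average rank (6+7)/2 = 6.5.
Ranks ≤ 2: {2, 2, 2} → 3 values.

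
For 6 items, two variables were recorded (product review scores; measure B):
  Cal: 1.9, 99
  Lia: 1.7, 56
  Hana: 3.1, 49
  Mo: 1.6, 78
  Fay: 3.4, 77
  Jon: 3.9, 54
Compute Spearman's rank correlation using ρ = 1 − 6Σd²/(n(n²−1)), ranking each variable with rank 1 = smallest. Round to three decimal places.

Ranks of variable 1: 3, 2, 4, 1, 5, 6
Ranks of variable 2: 6, 3, 1, 5, 4, 2
d = r₁ − r₂: -3, -1, 3, -4, 1, 4
d²: 9, 1, 9, 16, 1, 16; Σd² = 52
ρ = 1 − 6·52/(6·35) = 1 − 312/210 = -0.486

-0.486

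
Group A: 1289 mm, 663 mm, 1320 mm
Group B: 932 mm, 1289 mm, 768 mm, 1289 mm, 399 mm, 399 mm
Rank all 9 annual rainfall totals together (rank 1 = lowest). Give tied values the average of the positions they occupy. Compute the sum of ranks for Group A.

19

Sorted (ascending): 399, 399, 663, 768, 932, 1289, 1289, 1289, 1320
The 2 values of 399 occupy positions 1–2 → average rank (1+2)/2 = 1.5.
The 3 values of 1289 occupy positions 6–8 → average rank 7.
Group A values → pooled ranks: 1289→7, 663→3, 1320→9
Rank sum = 7 + 3 + 9 = 19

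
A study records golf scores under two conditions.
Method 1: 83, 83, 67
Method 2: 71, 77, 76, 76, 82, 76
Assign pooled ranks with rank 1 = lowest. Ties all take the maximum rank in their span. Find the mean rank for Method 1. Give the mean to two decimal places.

Sorted (ascending): 67, 71, 76, 76, 76, 77, 82, 83, 83
The 3 values of 76 occupy positions 3–5 → each gets rank 5.
The 2 values of 83 occupy positions 8–9 → each gets rank 9.
Method 1 values → pooled ranks: 83→9, 83→9, 67→1
Mean rank = (9 + 9 + 1) / 3 = 6.33

6.33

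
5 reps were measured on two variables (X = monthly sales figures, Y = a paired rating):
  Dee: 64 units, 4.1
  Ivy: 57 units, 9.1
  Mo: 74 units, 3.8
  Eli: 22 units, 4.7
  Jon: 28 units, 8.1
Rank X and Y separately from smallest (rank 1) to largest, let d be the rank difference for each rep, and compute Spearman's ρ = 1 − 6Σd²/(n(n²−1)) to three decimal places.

Ranks of variable 1: 4, 3, 5, 1, 2
Ranks of variable 2: 2, 5, 1, 3, 4
d = r₁ − r₂: 2, -2, 4, -2, -2
d²: 4, 4, 16, 4, 4; Σd² = 32
ρ = 1 − 6·32/(5·24) = 1 − 192/120 = -0.600

-0.600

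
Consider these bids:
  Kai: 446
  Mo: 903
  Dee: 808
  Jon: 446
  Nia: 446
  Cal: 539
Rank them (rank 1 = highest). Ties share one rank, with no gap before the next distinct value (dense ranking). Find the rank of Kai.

Sorted (descending): 903, 808, 539, 446, 446, 446
The 3 values of 446 share dense rank 4.
Remaining distinct values take the next consecutive integers.
Kai has value 446 → rank 4.

4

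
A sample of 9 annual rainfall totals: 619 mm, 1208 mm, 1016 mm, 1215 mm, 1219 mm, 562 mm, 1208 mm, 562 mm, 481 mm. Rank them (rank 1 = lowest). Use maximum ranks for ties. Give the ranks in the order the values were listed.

4, 7, 5, 8, 9, 3, 7, 3, 1

Sorted (ascending): 481, 562, 562, 619, 1016, 1208, 1208, 1215, 1219
The 2 values of 562 occupy positions 2–3 → each gets rank 3.
The 2 values of 1208 occupy positions 6–7 → each gets rank 7.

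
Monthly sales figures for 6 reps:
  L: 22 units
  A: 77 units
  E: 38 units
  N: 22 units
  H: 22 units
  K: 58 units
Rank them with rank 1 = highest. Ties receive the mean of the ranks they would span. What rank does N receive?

5

Sorted (descending): 77, 58, 38, 22, 22, 22
The 3 values of 22 occupy positions 4–6 → average rank 5.
N has value 22 units → rank 5.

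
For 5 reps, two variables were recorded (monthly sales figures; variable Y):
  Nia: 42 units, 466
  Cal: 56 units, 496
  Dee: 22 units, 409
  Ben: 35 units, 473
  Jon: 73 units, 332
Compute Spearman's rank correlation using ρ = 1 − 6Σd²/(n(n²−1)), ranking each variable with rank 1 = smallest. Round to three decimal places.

-0.100

Ranks of variable 1: 3, 4, 1, 2, 5
Ranks of variable 2: 3, 5, 2, 4, 1
d = r₁ − r₂: 0, -1, -1, -2, 4
d²: 0, 1, 1, 4, 16; Σd² = 22
ρ = 1 − 6·22/(5·24) = 1 − 132/120 = -0.100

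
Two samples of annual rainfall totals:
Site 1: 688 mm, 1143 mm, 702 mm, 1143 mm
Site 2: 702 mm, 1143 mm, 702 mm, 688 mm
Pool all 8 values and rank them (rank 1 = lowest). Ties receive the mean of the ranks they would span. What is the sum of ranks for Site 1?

19.5

Sorted (ascending): 688, 688, 702, 702, 702, 1143, 1143, 1143
The 2 values of 688 occupy positions 1–2 → average rank (1+2)/2 = 1.5.
The 3 values of 702 occupy positions 3–5 → average rank 4.
The 3 values of 1143 occupy positions 6–8 → average rank 7.
Site 1 values → pooled ranks: 688→1.5, 1143→7, 702→4, 1143→7
Rank sum = 1.5 + 7 + 4 + 7 = 19.5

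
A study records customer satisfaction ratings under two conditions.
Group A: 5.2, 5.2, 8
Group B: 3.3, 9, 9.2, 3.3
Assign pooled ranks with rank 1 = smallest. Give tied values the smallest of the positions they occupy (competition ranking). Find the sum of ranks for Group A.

Sorted (ascending): 3.3, 3.3, 5.2, 5.2, 8, 9, 9.2
The 2 values of 3.3 occupy positions 1–2 → each gets rank 1.
The 2 values of 5.2 occupy positions 3–4 → each gets rank 3.
Group A values → pooled ranks: 5.2→3, 5.2→3, 8→5
Rank sum = 3 + 3 + 5 = 11

11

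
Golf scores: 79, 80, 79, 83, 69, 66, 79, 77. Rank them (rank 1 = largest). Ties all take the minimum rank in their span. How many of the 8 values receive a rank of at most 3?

Sorted (descending): 83, 80, 79, 79, 79, 77, 69, 66
The 3 values of 79 occupy positions 3–5 → each gets rank 3.
Ranks ≤ 3: {1, 2, 3, 3, 3} → 5 values.

5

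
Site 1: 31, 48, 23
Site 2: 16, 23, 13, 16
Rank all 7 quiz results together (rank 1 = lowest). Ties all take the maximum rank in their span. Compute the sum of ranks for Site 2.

Sorted (ascending): 13, 16, 16, 23, 23, 31, 48
The 2 values of 16 occupy positions 2–3 → each gets rank 3.
The 2 values of 23 occupy positions 4–5 → each gets rank 5.
Site 2 values → pooled ranks: 16→3, 23→5, 13→1, 16→3
Rank sum = 3 + 5 + 1 + 3 = 12

12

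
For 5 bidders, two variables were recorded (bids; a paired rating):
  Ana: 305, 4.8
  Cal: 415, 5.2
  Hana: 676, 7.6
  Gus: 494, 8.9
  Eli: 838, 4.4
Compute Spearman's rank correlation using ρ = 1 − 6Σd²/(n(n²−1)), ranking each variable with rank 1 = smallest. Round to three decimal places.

Ranks of variable 1: 1, 2, 4, 3, 5
Ranks of variable 2: 2, 3, 4, 5, 1
d = r₁ − r₂: -1, -1, 0, -2, 4
d²: 1, 1, 0, 4, 16; Σd² = 22
ρ = 1 − 6·22/(5·24) = 1 − 132/120 = -0.100

-0.100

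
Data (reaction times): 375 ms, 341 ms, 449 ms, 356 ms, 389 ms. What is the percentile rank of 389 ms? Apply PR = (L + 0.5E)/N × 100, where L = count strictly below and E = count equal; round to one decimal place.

N = 5.
Strictly below 389: 3. Equal to 389: 1.
PR = (3 + 0.5·1)/5 × 100 = 70.0

70.0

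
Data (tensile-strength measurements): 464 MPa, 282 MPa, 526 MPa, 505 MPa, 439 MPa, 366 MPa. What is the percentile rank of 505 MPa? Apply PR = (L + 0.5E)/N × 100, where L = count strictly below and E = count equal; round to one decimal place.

N = 6.
Strictly below 505: 4. Equal to 505: 1.
PR = (4 + 0.5·1)/6 × 100 = 75.0

75.0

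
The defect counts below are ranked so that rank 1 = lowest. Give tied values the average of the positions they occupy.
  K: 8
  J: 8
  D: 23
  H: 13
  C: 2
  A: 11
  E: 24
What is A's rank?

Sorted (ascending): 2, 8, 8, 11, 13, 23, 24
The 2 values of 8 occupy positions 2–3 → average rank (2+3)/2 = 2.5.
A has value 11 → rank 4.

4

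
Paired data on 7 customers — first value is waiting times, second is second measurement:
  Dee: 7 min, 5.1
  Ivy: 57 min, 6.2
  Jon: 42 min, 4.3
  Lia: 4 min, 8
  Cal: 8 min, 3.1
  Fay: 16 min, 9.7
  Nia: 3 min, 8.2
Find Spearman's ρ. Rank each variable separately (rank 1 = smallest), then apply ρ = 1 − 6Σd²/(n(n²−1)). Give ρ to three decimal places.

-0.286

Ranks of variable 1: 3, 7, 6, 2, 4, 5, 1
Ranks of variable 2: 3, 4, 2, 5, 1, 7, 6
d = r₁ − r₂: 0, 3, 4, -3, 3, -2, -5
d²: 0, 9, 16, 9, 9, 4, 25; Σd² = 72
ρ = 1 − 6·72/(7·48) = 1 − 432/336 = -0.286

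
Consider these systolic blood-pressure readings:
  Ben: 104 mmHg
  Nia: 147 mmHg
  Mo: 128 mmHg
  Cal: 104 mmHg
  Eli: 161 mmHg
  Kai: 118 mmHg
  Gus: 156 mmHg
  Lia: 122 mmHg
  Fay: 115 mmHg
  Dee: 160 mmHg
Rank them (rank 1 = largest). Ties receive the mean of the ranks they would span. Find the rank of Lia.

6

Sorted (descending): 161, 160, 156, 147, 128, 122, 118, 115, 104, 104
The 2 values of 104 occupy positions 9–10 → average rank (9+10)/2 = 9.5.
Lia has value 122 mmHg → rank 6.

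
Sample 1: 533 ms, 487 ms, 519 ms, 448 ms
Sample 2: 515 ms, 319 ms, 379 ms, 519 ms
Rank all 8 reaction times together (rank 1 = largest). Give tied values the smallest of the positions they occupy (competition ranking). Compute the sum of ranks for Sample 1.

Sorted (descending): 533, 519, 519, 515, 487, 448, 379, 319
The 2 values of 519 occupy positions 2–3 → each gets rank 2.
Sample 1 values → pooled ranks: 533→1, 487→5, 519→2, 448→6
Rank sum = 1 + 5 + 2 + 6 = 14

14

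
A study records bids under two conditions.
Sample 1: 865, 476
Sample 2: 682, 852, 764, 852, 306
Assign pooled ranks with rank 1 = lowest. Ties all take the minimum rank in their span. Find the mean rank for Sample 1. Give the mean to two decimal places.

4.50

Sorted (ascending): 306, 476, 682, 764, 852, 852, 865
The 2 values of 852 occupy positions 5–6 → each gets rank 5.
Sample 1 values → pooled ranks: 865→7, 476→2
Mean rank = (7 + 2) / 2 = 4.50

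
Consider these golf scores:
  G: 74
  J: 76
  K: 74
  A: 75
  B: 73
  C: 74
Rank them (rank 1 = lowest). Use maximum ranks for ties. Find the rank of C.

4

Sorted (ascending): 73, 74, 74, 74, 75, 76
The 3 values of 74 occupy positions 2–4 → each gets rank 4.
C has value 74 → rank 4.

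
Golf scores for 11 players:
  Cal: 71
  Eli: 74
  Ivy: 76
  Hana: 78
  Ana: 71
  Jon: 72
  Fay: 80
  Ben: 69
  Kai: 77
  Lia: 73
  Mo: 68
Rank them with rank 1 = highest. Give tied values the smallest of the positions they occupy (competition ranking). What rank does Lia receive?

Sorted (descending): 80, 78, 77, 76, 74, 73, 72, 71, 71, 69, 68
The 2 values of 71 occupy positions 8–9 → each gets rank 8.
Lia has value 73 → rank 6.

6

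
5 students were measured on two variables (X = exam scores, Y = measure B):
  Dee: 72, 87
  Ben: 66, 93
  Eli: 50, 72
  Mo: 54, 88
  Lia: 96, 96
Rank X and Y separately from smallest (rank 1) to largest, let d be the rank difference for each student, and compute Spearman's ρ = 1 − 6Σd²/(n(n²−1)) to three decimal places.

Ranks of variable 1: 4, 3, 1, 2, 5
Ranks of variable 2: 2, 4, 1, 3, 5
d = r₁ − r₂: 2, -1, 0, -1, 0
d²: 4, 1, 0, 1, 0; Σd² = 6
ρ = 1 − 6·6/(5·24) = 1 − 36/120 = 0.700

0.700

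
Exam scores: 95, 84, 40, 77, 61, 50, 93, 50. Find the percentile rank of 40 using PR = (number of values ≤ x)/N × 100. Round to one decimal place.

12.5

N = 8.
Strictly below 40: 0. Equal to 40: 1.
PR = 1/8 × 100 = 12.5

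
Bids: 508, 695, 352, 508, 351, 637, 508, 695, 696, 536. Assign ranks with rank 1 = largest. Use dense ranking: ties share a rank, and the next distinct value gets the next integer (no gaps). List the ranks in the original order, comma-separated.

5, 2, 6, 5, 7, 3, 5, 2, 1, 4

Sorted (descending): 696, 695, 695, 637, 536, 508, 508, 508, 352, 351
The 2 values of 695 share dense rank 2.
The 3 values of 508 share dense rank 5.
Remaining distinct values take the next consecutive integers.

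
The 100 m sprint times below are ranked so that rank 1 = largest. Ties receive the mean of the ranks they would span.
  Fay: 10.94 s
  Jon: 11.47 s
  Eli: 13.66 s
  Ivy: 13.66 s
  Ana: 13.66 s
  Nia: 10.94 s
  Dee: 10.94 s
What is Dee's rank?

6

Sorted (descending): 13.66, 13.66, 13.66, 11.47, 10.94, 10.94, 10.94
The 3 values of 13.66 occupy positions 1–3 → average rank 2.
The 3 values of 10.94 occupy positions 5–7 → average rank 6.
Dee has value 10.94 s → rank 6.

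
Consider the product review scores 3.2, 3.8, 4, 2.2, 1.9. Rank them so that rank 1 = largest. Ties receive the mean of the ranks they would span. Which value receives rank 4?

Sorted (descending): 4, 3.8, 3.2, 2.2, 1.9
No ties — each value takes its position as its rank.
Rank 4 → value 2.2.

2.2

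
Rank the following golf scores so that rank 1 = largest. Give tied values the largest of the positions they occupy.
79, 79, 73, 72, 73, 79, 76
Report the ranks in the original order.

Sorted (descending): 79, 79, 79, 76, 73, 73, 72
The 3 values of 79 occupy positions 1–3 → each gets rank 3.
The 2 values of 73 occupy positions 5–6 → each gets rank 6.

3, 3, 6, 7, 6, 3, 4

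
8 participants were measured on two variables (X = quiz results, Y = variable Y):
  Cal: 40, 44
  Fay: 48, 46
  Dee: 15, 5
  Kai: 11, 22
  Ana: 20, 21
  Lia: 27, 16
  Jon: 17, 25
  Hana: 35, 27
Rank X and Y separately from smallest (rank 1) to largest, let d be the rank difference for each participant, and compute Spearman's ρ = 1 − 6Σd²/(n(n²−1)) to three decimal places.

0.714

Ranks of variable 1: 7, 8, 2, 1, 4, 5, 3, 6
Ranks of variable 2: 7, 8, 1, 4, 3, 2, 5, 6
d = r₁ − r₂: 0, 0, 1, -3, 1, 3, -2, 0
d²: 0, 0, 1, 9, 1, 9, 4, 0; Σd² = 24
ρ = 1 − 6·24/(8·63) = 1 − 144/504 = 0.714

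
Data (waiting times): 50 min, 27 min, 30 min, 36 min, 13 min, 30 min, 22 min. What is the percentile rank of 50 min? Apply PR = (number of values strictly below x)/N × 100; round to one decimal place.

85.7

N = 7.
Strictly below 50: 6. Equal to 50: 1.
PR = 6/7 × 100 = 85.7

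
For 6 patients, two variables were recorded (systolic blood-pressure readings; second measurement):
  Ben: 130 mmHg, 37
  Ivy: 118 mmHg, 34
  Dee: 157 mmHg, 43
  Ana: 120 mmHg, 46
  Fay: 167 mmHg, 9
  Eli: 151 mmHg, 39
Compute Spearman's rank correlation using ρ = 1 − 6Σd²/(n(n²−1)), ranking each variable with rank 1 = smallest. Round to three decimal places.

Ranks of variable 1: 3, 1, 5, 2, 6, 4
Ranks of variable 2: 3, 2, 5, 6, 1, 4
d = r₁ − r₂: 0, -1, 0, -4, 5, 0
d²: 0, 1, 0, 16, 25, 0; Σd² = 42
ρ = 1 − 6·42/(6·35) = 1 − 252/210 = -0.200

-0.200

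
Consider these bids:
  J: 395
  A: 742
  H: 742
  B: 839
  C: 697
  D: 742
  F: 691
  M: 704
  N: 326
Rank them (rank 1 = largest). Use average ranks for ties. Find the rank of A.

3

Sorted (descending): 839, 742, 742, 742, 704, 697, 691, 395, 326
The 3 values of 742 occupy positions 2–4 → average rank 3.
A has value 742 → rank 3.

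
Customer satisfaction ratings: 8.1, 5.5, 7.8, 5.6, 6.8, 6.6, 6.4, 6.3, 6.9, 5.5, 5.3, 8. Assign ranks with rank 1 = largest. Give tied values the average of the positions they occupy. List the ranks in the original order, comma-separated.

Sorted (descending): 8.1, 8, 7.8, 6.9, 6.8, 6.6, 6.4, 6.3, 5.6, 5.5, 5.5, 5.3
The 2 values of 5.5 occupy positions 10–11 → average rank (10+11)/2 = 10.5.

1, 10.5, 3, 9, 5, 6, 7, 8, 4, 10.5, 12, 2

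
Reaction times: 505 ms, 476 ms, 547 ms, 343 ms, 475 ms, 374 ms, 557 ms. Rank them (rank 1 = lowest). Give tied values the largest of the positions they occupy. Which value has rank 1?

Sorted (ascending): 343, 374, 475, 476, 505, 547, 557
No ties — each value takes its position as its rank.
Rank 1 → value 343.

343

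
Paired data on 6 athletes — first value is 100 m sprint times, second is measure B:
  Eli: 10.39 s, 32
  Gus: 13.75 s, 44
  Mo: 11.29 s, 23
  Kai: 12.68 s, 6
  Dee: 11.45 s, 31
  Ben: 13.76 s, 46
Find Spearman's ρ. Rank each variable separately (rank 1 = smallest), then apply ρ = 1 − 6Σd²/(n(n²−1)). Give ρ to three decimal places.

0.486

Ranks of variable 1: 1, 5, 2, 4, 3, 6
Ranks of variable 2: 4, 5, 2, 1, 3, 6
d = r₁ − r₂: -3, 0, 0, 3, 0, 0
d²: 9, 0, 0, 9, 0, 0; Σd² = 18
ρ = 1 − 6·18/(6·35) = 1 − 108/210 = 0.486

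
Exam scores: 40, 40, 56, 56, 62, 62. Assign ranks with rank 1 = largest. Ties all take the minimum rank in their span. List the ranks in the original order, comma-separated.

Sorted (descending): 62, 62, 56, 56, 40, 40
The 2 values of 62 occupy positions 1–2 → each gets rank 1.
The 2 values of 56 occupy positions 3–4 → each gets rank 3.
The 2 values of 40 occupy positions 5–6 → each gets rank 5.

5, 5, 3, 3, 1, 1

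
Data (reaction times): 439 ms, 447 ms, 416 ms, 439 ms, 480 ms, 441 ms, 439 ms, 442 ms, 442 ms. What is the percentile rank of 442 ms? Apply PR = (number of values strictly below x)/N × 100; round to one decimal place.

N = 9.
Strictly below 442: 5. Equal to 442: 2.
PR = 5/9 × 100 = 55.6

55.6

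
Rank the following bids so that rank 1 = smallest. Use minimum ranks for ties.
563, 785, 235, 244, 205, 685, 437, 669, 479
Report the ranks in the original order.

6, 9, 2, 3, 1, 8, 4, 7, 5

Sorted (ascending): 205, 235, 244, 437, 479, 563, 669, 685, 785
No ties — each value takes its position as its rank.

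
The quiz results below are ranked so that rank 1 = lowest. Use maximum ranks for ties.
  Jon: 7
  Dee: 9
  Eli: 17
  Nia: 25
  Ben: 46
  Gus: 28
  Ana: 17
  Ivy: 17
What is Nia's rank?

6

Sorted (ascending): 7, 9, 17, 17, 17, 25, 28, 46
The 3 values of 17 occupy positions 3–5 → each gets rank 5.
Nia has value 25 → rank 6.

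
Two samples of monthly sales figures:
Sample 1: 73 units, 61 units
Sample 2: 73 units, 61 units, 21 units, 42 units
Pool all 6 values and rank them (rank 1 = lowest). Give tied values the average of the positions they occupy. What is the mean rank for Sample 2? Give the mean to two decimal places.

Sorted (ascending): 21, 42, 61, 61, 73, 73
The 2 values of 61 occupy positions 3–4 → average rank (3+4)/2 = 3.5.
The 2 values of 73 occupy positions 5–6 → average rank (5+6)/2 = 5.5.
Sample 2 values → pooled ranks: 73→5.5, 61→3.5, 21→1, 42→2
Mean rank = (5.5 + 3.5 + 1 + 2) / 4 = 3.00

3.00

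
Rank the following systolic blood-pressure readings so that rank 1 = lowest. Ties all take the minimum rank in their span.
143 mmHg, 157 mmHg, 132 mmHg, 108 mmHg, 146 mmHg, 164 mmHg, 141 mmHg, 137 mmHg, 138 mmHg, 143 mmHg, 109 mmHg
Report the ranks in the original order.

7, 10, 3, 1, 9, 11, 6, 4, 5, 7, 2

Sorted (ascending): 108, 109, 132, 137, 138, 141, 143, 143, 146, 157, 164
The 2 values of 143 occupy positions 7–8 → each gets rank 7.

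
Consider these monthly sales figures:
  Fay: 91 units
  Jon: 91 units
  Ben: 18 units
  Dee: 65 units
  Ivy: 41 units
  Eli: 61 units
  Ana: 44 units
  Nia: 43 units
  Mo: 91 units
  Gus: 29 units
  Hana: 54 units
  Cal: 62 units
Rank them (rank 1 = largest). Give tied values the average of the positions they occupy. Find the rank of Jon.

Sorted (descending): 91, 91, 91, 65, 62, 61, 54, 44, 43, 41, 29, 18
The 3 values of 91 occupy positions 1–3 → average rank 2.
Jon has value 91 units → rank 2.

2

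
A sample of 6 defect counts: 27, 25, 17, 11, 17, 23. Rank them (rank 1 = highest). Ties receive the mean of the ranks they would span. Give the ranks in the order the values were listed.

Sorted (descending): 27, 25, 23, 17, 17, 11
The 2 values of 17 occupy positions 4–5 → average rank (4+5)/2 = 4.5.

1, 2, 4.5, 6, 4.5, 3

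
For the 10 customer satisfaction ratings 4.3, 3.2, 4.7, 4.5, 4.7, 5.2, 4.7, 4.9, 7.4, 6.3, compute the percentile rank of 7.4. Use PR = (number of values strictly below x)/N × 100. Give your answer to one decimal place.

90.0

N = 10.
Strictly below 7.4: 9. Equal to 7.4: 1.
PR = 9/10 × 100 = 90.0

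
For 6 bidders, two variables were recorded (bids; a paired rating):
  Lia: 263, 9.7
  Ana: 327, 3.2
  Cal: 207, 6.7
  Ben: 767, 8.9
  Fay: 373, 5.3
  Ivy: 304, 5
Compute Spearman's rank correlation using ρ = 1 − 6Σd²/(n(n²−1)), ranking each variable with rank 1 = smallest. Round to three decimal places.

Ranks of variable 1: 2, 4, 1, 6, 5, 3
Ranks of variable 2: 6, 1, 4, 5, 3, 2
d = r₁ − r₂: -4, 3, -3, 1, 2, 1
d²: 16, 9, 9, 1, 4, 1; Σd² = 40
ρ = 1 − 6·40/(6·35) = 1 − 240/210 = -0.143

-0.143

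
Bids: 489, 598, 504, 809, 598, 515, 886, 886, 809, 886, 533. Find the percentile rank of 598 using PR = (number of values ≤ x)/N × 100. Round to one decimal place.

54.5

N = 11.
Strictly below 598: 4. Equal to 598: 2.
PR = 6/11 × 100 = 54.5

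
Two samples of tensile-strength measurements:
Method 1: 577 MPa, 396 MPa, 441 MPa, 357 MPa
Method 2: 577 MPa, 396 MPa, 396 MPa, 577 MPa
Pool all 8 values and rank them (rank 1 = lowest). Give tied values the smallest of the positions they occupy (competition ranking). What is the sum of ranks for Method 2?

16

Sorted (ascending): 357, 396, 396, 396, 441, 577, 577, 577
The 3 values of 396 occupy positions 2–4 → each gets rank 2.
The 3 values of 577 occupy positions 6–8 → each gets rank 6.
Method 2 values → pooled ranks: 577→6, 396→2, 396→2, 577→6
Rank sum = 6 + 2 + 2 + 6 = 16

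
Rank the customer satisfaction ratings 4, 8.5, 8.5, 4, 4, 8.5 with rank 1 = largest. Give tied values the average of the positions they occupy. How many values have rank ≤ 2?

3

Sorted (descending): 8.5, 8.5, 8.5, 4, 4, 4
The 3 values of 8.5 occupy positions 1–3 → average rank 2.
The 3 values of 4 occupy positions 4–6 → average rank 5.
Ranks ≤ 2: {2, 2, 2} → 3 values.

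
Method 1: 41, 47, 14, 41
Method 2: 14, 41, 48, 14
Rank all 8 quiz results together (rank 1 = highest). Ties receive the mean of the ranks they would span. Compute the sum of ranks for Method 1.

Sorted (descending): 48, 47, 41, 41, 41, 14, 14, 14
The 3 values of 41 occupy positions 3–5 → average rank 4.
The 3 values of 14 occupy positions 6–8 → average rank 7.
Method 1 values → pooled ranks: 41→4, 47→2, 14→7, 41→4
Rank sum = 4 + 2 + 7 + 4 = 17

17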